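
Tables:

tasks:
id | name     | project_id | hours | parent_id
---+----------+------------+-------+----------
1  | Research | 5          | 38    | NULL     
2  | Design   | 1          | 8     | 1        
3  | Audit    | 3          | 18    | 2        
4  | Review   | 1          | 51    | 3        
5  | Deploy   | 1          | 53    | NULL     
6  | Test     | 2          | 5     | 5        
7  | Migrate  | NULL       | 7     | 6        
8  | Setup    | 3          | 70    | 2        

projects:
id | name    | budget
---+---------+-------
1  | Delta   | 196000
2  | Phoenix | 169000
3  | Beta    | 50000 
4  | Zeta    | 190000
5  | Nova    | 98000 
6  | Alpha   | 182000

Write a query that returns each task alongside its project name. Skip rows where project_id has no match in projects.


INNER JOIN keeps only tasks rows whose project_id matches an id in projects. Walk through each task:
  - task 1 (Research): project_id=5 -> matches Nova
  - task 2 (Design): project_id=1 -> matches Delta
  - task 3 (Audit): project_id=3 -> matches Beta
  - task 4 (Review): project_id=1 -> matches Delta
  - task 5 (Deploy): project_id=1 -> matches Delta
  - task 6 (Test): project_id=2 -> matches Phoenix
  - task 7 (Migrate): project_id=NULL, no match -> dropped
  - task 8 (Setup): project_id=3 -> matches Beta
So 1 of 8 rows is dropped.

SQL:
SELECT a.name, b.name AS project
FROM tasks a
INNER JOIN projects b ON a.project_id = b.id

Result:
name     | project
---------+--------
Research | Nova   
Design   | Delta  
Audit    | Beta   
Review   | Delta  
Deploy   | Delta  
Test     | Phoenix
Setup    | Beta   


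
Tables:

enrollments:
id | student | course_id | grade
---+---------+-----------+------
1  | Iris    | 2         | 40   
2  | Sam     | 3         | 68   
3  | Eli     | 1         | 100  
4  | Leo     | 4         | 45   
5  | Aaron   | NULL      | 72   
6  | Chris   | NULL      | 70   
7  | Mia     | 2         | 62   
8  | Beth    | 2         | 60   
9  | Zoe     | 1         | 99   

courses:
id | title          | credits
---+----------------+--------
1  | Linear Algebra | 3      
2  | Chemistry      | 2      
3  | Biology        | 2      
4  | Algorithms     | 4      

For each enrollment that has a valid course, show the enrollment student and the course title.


INNER JOIN keeps only enrollments rows whose course_id matches an id in courses. Walk through each enrollment:
  - enrollment 1 (Iris): course_id=2 -> matches Chemistry
  - enrollment 2 (Sam): course_id=3 -> matches Biology
  - enrollment 3 (Eli): course_id=1 -> matches Linear Algebra
  - enrollment 4 (Leo): course_id=4 -> matches Algorithms
  - enrollment 5 (Aaron): course_id=NULL, no match -> dropped
  - enrollment 6 (Chris): course_id=NULL, no match -> dropped
  - enrollment 7 (Mia): course_id=2 -> matches Chemistry
  - enrollment 8 (Beth): course_id=2 -> matches Chemistry
  - enrollment 9 (Zoe): course_id=1 -> matches Linear Algebra
So 2 of 9 rows are dropped.

SQL:
SELECT a.student, b.title AS course
FROM enrollments a
INNER JOIN courses b ON a.course_id = b.id

Result:
student | course        
--------+---------------
Iris    | Chemistry     
Sam     | Biology       
Eli     | Linear Algebra
Leo     | Algorithms    
Mia     | Chemistry     
Beth    | Chemistry     
Zoe     | Linear Algebra


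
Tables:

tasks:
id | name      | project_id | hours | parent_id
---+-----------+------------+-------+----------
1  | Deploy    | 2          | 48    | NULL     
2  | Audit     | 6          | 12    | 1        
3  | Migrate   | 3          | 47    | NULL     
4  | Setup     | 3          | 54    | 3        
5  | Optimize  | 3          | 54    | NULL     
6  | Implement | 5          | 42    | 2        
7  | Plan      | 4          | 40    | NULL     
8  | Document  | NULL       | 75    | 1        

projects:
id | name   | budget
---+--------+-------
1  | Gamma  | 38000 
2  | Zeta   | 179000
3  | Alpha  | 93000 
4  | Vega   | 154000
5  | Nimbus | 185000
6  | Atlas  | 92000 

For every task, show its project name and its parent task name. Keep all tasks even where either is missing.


Two LEFT JOINs from the same base table tasks: one to projects via project_id, one to tasks itself via parent_id. Both are LEFT so every task is preserved.
Match against projects:
  - task 1 (Deploy): project_id=2 -> matches Zeta
  - task 2 (Audit): project_id=6 -> matches Atlas
  - task 3 (Migrate): project_id=3 -> matches Alpha
  - task 4 (Setup): project_id=3 -> matches Alpha
  - task 5 (Optimize): project_id=3 -> matches Alpha
  - task 6 (Implement): project_id=5 -> matches Nimbus
  - task 7 (Plan): project_id=4 -> matches Vega
  - task 8 (Document): project_id=NULL, no match -> kept with NULL
Match against tasks (self):
  - task 1 (Deploy): parent_id=NULL -> NULL
  - task 2 (Audit): parent_id=1 -> Deploy
  - task 3 (Migrate): parent_id=NULL -> NULL
  - task 4 (Setup): parent_id=3 -> Migrate
  - task 5 (Optimize): parent_id=NULL -> NULL
  - task 6 (Implement): parent_id=2 -> Audit
  - task 7 (Plan): parent_id=NULL -> NULL
  - task 8 (Document): parent_id=1 -> Deploy

SQL:
SELECT a.name, b.name AS project, c.name AS parent
FROM tasks a
LEFT JOIN projects b ON a.project_id = b.id
LEFT JOIN tasks c ON a.parent_id = c.id

Result:
name      | project | parent 
----------+---------+--------
Deploy    | Zeta    | NULL   
Audit     | Atlas   | Deploy 
Migrate   | Alpha   | NULL   
Setup     | Alpha   | Migrate
Optimize  | Alpha   | NULL   
Implement | Nimbus  | Audit  
Plan      | Vega    | NULL   
Document  | NULL    | Deploy 


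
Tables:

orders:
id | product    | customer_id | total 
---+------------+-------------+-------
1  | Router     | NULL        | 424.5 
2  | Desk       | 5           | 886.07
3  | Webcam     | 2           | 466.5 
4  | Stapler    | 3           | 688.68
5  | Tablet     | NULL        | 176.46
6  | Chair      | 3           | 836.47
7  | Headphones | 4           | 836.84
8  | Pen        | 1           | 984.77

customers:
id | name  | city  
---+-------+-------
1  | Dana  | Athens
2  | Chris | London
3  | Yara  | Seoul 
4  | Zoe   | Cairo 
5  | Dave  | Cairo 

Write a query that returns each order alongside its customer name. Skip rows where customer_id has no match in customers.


INNER JOIN keeps only orders rows whose customer_id matches an id in customers. Walk through each order:
  - order 1 (Router): customer_id=NULL, no match -> dropped
  - order 2 (Desk): customer_id=5 -> matches Dave
  - order 3 (Webcam): customer_id=2 -> matches Chris
  - order 4 (Stapler): customer_id=3 -> matches Yara
  - order 5 (Tablet): customer_id=NULL, no match -> dropped
  - order 6 (Chair): customer_id=3 -> matches Yara
  - order 7 (Headphones): customer_id=4 -> matches Zoe
  - order 8 (Pen): customer_id=1 -> matches Dana
So 2 of 8 rows are dropped.

SQL:
SELECT a.product, b.name AS customer
FROM orders a
INNER JOIN customers b ON a.customer_id = b.id

Result:
product    | customer
-----------+---------
Desk       | Dave    
Webcam     | Chris   
Stapler    | Yara    
Chair      | Yara    
Headphones | Zoe     
Pen        | Dana    


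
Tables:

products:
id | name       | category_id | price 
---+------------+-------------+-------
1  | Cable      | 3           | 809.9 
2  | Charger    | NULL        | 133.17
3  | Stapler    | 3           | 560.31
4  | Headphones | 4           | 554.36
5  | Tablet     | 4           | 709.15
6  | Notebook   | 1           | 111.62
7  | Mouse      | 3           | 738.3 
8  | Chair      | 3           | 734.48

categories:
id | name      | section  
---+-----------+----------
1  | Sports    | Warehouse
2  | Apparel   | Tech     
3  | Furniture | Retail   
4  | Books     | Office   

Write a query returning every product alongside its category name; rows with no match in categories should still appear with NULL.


LEFT JOIN keeps every row from products (the left table); where category_id has no match in categories, the category columns become NULL. Walk through each product:
  - product 1 (Cable): category_id=3 -> matches Furniture
  - product 2 (Charger): category_id=NULL, no match -> kept with NULL
  - product 3 (Stapler): category_id=3 -> matches Furniture
  - product 4 (Headphones): category_id=4 -> matches Books
  - product 5 (Tablet): category_id=4 -> matches Books
  - product 6 (Notebook): category_id=1 -> matches Sports
  - product 7 (Mouse): category_id=3 -> matches Furniture
  - product 8 (Chair): category_id=3 -> matches Furniture
All 8 rows appear; 1 has NULL category.

SQL:
SELECT a.name, b.name AS category
FROM products a
LEFT JOIN categories b ON a.category_id = b.id

Result:
name       | category 
-----------+----------
Cable      | Furniture
Charger    | NULL     
Stapler    | Furniture
Headphones | Books    
Tablet     | Books    
Notebook   | Sports   
Mouse      | Furniture
Chair      | Furniture


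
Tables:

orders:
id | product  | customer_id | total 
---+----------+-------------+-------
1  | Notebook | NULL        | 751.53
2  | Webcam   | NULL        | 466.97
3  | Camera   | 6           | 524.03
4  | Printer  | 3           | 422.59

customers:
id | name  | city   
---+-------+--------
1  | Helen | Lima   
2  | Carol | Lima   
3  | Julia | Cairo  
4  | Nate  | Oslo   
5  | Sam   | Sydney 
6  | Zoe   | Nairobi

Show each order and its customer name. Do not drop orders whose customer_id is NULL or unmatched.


LEFT JOIN keeps every row from orders (the left table); where customer_id has no match in customers, the customer columns become NULL. Walk through each order:
  - order 1 (Notebook): customer_id=NULL, no match -> kept with NULL
  - order 2 (Webcam): customer_id=NULL, no match -> kept with NULL
  - order 3 (Camera): customer_id=6 -> matches Zoe
  - order 4 (Printer): customer_id=3 -> matches Julia
All 4 rows appear; 2 have NULL customer.

SQL:
SELECT a.product, b.name AS customer
FROM orders a
LEFT JOIN customers b ON a.customer_id = b.id

Result:
product  | customer
---------+---------
Notebook | NULL    
Webcam   | NULL    
Camera   | Zoe     
Printer  | Julia   


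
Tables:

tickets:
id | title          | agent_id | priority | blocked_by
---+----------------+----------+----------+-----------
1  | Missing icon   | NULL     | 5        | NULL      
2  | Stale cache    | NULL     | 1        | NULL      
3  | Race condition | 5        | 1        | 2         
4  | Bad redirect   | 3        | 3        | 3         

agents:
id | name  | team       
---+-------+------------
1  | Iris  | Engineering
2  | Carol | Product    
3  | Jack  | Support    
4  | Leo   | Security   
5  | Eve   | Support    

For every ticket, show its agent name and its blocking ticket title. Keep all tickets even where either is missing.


Two LEFT JOINs from the same base table tickets: one to agents via agent_id, one to tickets itself via blocked_by. Both are LEFT so every ticket is preserved.
Match against agents:
  - ticket 1 (Missing icon): agent_id=NULL, no match -> kept with NULL
  - ticket 2 (Stale cache): agent_id=NULL, no match -> kept with NULL
  - ticket 3 (Race condition): agent_id=5 -> matches Eve
  - ticket 4 (Bad redirect): agent_id=3 -> matches Jack
Match against tickets (self):
  - ticket 1 (Missing icon): blocked_by=NULL -> NULL
  - ticket 2 (Stale cache): blocked_by=NULL -> NULL
  - ticket 3 (Race condition): blocked_by=2 -> Stale cache
  - ticket 4 (Bad redirect): blocked_by=3 -> Race condition

SQL:
SELECT a.title, b.name AS agent, c.title AS blocked_by
FROM tickets a
LEFT JOIN agents b ON a.agent_id = b.id
LEFT JOIN tickets c ON a.blocked_by = c.id

Result:
title          | agent | blocked_by    
---------------+-------+---------------
Missing icon   | NULL  | NULL          
Stale cache    | NULL  | NULL          
Race condition | Eve   | Stale cache   
Bad redirect   | Jack  | Race condition


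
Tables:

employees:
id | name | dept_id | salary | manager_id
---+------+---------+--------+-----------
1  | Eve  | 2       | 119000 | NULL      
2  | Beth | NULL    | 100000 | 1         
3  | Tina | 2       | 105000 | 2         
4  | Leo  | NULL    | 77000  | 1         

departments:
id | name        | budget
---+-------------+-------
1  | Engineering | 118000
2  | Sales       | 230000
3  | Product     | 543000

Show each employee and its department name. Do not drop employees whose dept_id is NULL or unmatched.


LEFT JOIN keeps every row from employees (the left table); where dept_id has no match in departments, the department columns become NULL. Walk through each employee:
  - employee 1 (Eve): dept_id=2 -> matches Sales
  - employee 2 (Beth): dept_id=NULL, no match -> kept with NULL
  - employee 3 (Tina): dept_id=2 -> matches Sales
  - employee 4 (Leo): dept_id=NULL, no match -> kept with NULL
All 4 rows appear; 2 have NULL department.

SQL:
SELECT a.name, b.name AS department
FROM employees a
LEFT JOIN departments b ON a.dept_id = b.id

Result:
name | department
-----+-----------
Eve  | Sales     
Beth | NULL      
Tina | Sales     
Leo  | NULL      


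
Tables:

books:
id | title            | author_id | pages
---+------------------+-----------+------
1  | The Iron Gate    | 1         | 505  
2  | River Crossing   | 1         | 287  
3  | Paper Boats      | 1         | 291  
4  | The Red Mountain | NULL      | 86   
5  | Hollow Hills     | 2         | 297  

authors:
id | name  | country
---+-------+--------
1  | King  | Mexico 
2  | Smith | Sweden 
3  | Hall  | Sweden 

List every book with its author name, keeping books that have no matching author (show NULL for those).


LEFT JOIN keeps every row from books (the left table); where author_id has no match in authors, the author columns become NULL. Walk through each book:
  - book 1 (The Iron Gate): author_id=1 -> matches King
  - book 2 (River Crossing): author_id=1 -> matches King
  - book 3 (Paper Boats): author_id=1 -> matches King
  - book 4 (The Red Mountain): author_id=NULL, no match -> kept with NULL
  - book 5 (Hollow Hills): author_id=2 -> matches Smith
All 5 rows appear; 1 has NULL author.

SQL:
SELECT a.title, b.name AS author
FROM books a
LEFT JOIN authors b ON a.author_id = b.id

Result:
title            | author
-----------------+-------
The Iron Gate    | King  
River Crossing   | King  
Paper Boats      | King  
The Red Mountain | NULL  
Hollow Hills     | Smith 


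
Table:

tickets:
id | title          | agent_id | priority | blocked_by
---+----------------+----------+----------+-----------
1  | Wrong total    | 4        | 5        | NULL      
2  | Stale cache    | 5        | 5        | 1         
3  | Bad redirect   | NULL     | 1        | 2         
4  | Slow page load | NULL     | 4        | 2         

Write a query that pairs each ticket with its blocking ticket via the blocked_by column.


This is a self-join: tickets is joined to a second copy of itself, matching each row's blocked_by to another row's id. Use LEFT JOIN so rows with blocked_by=NULL are kept.
  - ticket 1 (Wrong total): blocked_by=NULL -> NULL
  - ticket 2 (Stale cache): blocked_by=1 -> Wrong total
  - ticket 3 (Bad redirect): blocked_by=2 -> Stale cache
  - ticket 4 (Slow page load): blocked_by=2 -> Stale cache

SQL:
SELECT a.title AS item, b.title AS blocked_by
FROM tickets a
LEFT JOIN tickets b ON a.blocked_by = b.id

Result:
item           | blocked_by 
---------------+------------
Wrong total    | NULL       
Stale cache    | Wrong total
Bad redirect   | Stale cache
Slow page load | Stale cache


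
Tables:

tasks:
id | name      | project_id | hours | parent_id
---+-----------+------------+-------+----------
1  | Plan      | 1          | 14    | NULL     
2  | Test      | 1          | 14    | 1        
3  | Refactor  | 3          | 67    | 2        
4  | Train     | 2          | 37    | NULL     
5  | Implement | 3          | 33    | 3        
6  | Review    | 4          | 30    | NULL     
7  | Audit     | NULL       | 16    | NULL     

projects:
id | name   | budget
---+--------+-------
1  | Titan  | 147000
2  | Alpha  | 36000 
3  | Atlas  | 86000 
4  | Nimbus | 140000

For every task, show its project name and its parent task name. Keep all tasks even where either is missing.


Two LEFT JOINs from the same base table tasks: one to projects via project_id, one to tasks itself via parent_id. Both are LEFT so every task is preserved.
Match against projects:
  - task 1 (Plan): project_id=1 -> matches Titan
  - task 2 (Test): project_id=1 -> matches Titan
  - task 3 (Refactor): project_id=3 -> matches Atlas
  - task 4 (Train): project_id=2 -> matches Alpha
  - task 5 (Implement): project_id=3 -> matches Atlas
  - task 6 (Review): project_id=4 -> matches Nimbus
  - task 7 (Audit): project_id=NULL, no match -> kept with NULL
Match against tasks (self):
  - task 1 (Plan): parent_id=NULL -> NULL
  - task 2 (Test): parent_id=1 -> Plan
  - task 3 (Refactor): parent_id=2 -> Test
  - task 4 (Train): parent_id=NULL -> NULL
  - task 5 (Implement): parent_id=3 -> Refactor
  - task 6 (Review): parent_id=NULL -> NULL
  - task 7 (Audit): parent_id=NULL -> NULL

SQL:
SELECT a.name, b.name AS project, c.name AS parent
FROM tasks a
LEFT JOIN projects b ON a.project_id = b.id
LEFT JOIN tasks c ON a.parent_id = c.id

Result:
name      | project | parent  
----------+---------+---------
Plan      | Titan   | NULL    
Test      | Titan   | Plan    
Refactor  | Atlas   | Test    
Train     | Alpha   | NULL    
Implement | Atlas   | Refactor
Review    | Nimbus  | NULL    
Audit     | NULL    | NULL    


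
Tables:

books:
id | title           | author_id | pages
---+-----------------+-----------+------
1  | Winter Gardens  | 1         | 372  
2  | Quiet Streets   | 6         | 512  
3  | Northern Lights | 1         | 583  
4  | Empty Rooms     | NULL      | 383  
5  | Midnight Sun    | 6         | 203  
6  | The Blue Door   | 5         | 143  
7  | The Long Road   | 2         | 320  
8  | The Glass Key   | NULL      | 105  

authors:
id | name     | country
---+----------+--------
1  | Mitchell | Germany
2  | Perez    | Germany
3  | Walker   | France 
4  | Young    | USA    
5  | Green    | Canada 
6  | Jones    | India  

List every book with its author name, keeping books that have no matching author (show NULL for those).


LEFT JOIN keeps every row from books (the left table); where author_id has no match in authors, the author columns become NULL. Walk through each book:
  - book 1 (Winter Gardens): author_id=1 -> matches Mitchell
  - book 2 (Quiet Streets): author_id=6 -> matches Jones
  - book 3 (Northern Lights): author_id=1 -> matches Mitchell
  - book 4 (Empty Rooms): author_id=NULL, no match -> kept with NULL
  - book 5 (Midnight Sun): author_id=6 -> matches Jones
  - book 6 (The Blue Door): author_id=5 -> matches Green
  - book 7 (The Long Road): author_id=2 -> matches Perez
  - book 8 (The Glass Key): author_id=NULL, no match -> kept with NULL
All 8 rows appear; 2 have NULL author.

SQL:
SELECT a.title, b.name AS author
FROM books a
LEFT JOIN authors b ON a.author_id = b.id

Result:
title           | author  
----------------+---------
Winter Gardens  | Mitchell
Quiet Streets   | Jones   
Northern Lights | Mitchell
Empty Rooms     | NULL    
Midnight Sun    | Jones   
The Blue Door   | Green   
The Long Road   | Perez   
The Glass Key   | NULL    


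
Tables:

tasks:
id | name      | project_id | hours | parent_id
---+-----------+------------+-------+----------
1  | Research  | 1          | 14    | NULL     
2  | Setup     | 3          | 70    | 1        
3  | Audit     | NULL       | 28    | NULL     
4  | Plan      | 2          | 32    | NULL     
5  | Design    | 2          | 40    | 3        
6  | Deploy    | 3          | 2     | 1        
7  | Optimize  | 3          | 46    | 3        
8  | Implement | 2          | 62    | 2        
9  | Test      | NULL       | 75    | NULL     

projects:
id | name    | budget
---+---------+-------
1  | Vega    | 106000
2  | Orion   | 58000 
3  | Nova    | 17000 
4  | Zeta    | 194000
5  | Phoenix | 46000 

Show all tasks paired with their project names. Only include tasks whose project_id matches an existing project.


INNER JOIN keeps only tasks rows whose project_id matches an id in projects. Walk through each task:
  - task 1 (Research): project_id=1 -> matches Vega
  - task 2 (Setup): project_id=3 -> matches Nova
  - task 3 (Audit): project_id=NULL, no match -> dropped
  - task 4 (Plan): project_id=2 -> matches Orion
  - task 5 (Design): project_id=2 -> matches Orion
  - task 6 (Deploy): project_id=3 -> matches Nova
  - task 7 (Optimize): project_id=3 -> matches Nova
  - task 8 (Implement): project_id=2 -> matches Orion
  - task 9 (Test): project_id=NULL, no match -> dropped
So 2 of 9 rows are dropped.

SQL:
SELECT a.name, b.name AS project
FROM tasks a
INNER JOIN projects b ON a.project_id = b.id

Result:
name      | project
----------+--------
Research  | Vega   
Setup     | Nova   
Plan      | Orion  
Design    | Orion  
Deploy    | Nova   
Optimize  | Nova   
Implement | Orion  


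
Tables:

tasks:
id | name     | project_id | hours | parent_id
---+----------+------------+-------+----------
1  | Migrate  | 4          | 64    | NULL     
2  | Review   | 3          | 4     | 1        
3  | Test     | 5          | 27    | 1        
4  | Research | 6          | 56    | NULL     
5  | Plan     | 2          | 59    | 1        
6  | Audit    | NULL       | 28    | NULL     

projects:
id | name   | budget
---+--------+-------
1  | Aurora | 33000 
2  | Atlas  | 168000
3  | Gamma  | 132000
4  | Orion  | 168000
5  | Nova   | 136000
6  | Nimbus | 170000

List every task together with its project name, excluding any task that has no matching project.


INNER JOIN keeps only tasks rows whose project_id matches an id in projects. Walk through each task:
  - task 1 (Migrate): project_id=4 -> matches Orion
  - task 2 (Review): project_id=3 -> matches Gamma
  - task 3 (Test): project_id=5 -> matches Nova
  - task 4 (Research): project_id=6 -> matches Nimbus
  - task 5 (Plan): project_id=2 -> matches Atlas
  - task 6 (Audit): project_id=NULL, no match -> dropped
So 1 of 6 rows is dropped.

SQL:
SELECT a.name, b.name AS project
FROM tasks a
INNER JOIN projects b ON a.project_id = b.id

Result:
name     | project
---------+--------
Migrate  | Orion  
Review   | Gamma  
Test     | Nova   
Research | Nimbus 
Plan     | Atlas  


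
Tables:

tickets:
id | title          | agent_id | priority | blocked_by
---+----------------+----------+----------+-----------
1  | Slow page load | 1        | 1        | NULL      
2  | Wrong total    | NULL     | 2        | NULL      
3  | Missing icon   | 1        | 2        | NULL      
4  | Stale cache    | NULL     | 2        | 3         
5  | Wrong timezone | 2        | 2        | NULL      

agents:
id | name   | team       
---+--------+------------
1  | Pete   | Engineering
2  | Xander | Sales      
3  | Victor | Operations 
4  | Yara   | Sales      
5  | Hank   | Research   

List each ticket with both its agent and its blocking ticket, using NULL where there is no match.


Two LEFT JOINs from the same base table tickets: one to agents via agent_id, one to tickets itself via blocked_by. Both are LEFT so every ticket is preserved.
Match against agents:
  - ticket 1 (Slow page load): agent_id=1 -> matches Pete
  - ticket 2 (Wrong total): agent_id=NULL, no match -> kept with NULL
  - ticket 3 (Missing icon): agent_id=1 -> matches Pete
  - ticket 4 (Stale cache): agent_id=NULL, no match -> kept with NULL
  - ticket 5 (Wrong timezone): agent_id=2 -> matches Xander
Match against tickets (self):
  - ticket 1 (Slow page load): blocked_by=NULL -> NULL
  - ticket 2 (Wrong total): blocked_by=NULL -> NULL
  - ticket 3 (Missing icon): blocked_by=NULL -> NULL
  - ticket 4 (Stale cache): blocked_by=3 -> Missing icon
  - ticket 5 (Wrong timezone): blocked_by=NULL -> NULL

SQL:
SELECT a.title, b.name AS agent, c.title AS blocked_by
FROM tickets a
LEFT JOIN agents b ON a.agent_id = b.id
LEFT JOIN tickets c ON a.blocked_by = c.id

Result:
title          | agent  | blocked_by  
---------------+--------+-------------
Slow page load | Pete   | NULL        
Wrong total    | NULL   | NULL        
Missing icon   | Pete   | NULL        
Stale cache    | NULL   | Missing icon
Wrong timezone | Xander | NULL        


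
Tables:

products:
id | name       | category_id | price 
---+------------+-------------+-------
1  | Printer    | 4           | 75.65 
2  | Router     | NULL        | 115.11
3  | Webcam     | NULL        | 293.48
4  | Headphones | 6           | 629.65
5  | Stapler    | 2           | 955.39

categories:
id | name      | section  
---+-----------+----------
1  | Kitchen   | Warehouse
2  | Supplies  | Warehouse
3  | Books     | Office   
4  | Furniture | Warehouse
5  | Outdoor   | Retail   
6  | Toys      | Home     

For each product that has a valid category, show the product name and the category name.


INNER JOIN keeps only products rows whose category_id matches an id in categories. Walk through each product:
  - product 1 (Printer): category_id=4 -> matches Furniture
  - product 2 (Router): category_id=NULL, no match -> dropped
  - product 3 (Webcam): category_id=NULL, no match -> dropped
  - product 4 (Headphones): category_id=6 -> matches Toys
  - product 5 (Stapler): category_id=2 -> matches Supplies
So 2 of 5 rows are dropped.

SQL:
SELECT a.name, b.name AS category
FROM products a
INNER JOIN categories b ON a.category_id = b.id

Result:
name       | category 
-----------+----------
Printer    | Furniture
Headphones | Toys     
Stapler    | Supplies 


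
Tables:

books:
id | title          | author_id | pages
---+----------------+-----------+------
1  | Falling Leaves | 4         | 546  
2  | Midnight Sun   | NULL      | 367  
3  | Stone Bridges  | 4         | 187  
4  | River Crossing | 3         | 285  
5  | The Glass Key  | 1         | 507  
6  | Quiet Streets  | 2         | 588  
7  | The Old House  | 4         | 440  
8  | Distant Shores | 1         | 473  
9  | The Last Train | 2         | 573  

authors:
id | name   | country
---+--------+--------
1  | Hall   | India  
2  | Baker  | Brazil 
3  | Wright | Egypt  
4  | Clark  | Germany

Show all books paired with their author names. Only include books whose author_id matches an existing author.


INNER JOIN keeps only books rows whose author_id matches an id in authors. Walk through each book:
  - book 1 (Falling Leaves): author_id=4 -> matches Clark
  - book 2 (Midnight Sun): author_id=NULL, no match -> dropped
  - book 3 (Stone Bridges): author_id=4 -> matches Clark
  - book 4 (River Crossing): author_id=3 -> matches Wright
  - book 5 (The Glass Key): author_id=1 -> matches Hall
  - book 6 (Quiet Streets): author_id=2 -> matches Baker
  - book 7 (The Old House): author_id=4 -> matches Clark
  - book 8 (Distant Shores): author_id=1 -> matches Hall
  - book 9 (The Last Train): author_id=2 -> matches Baker
So 1 of 9 rows is dropped.

SQL:
SELECT a.title, b.name AS author
FROM books a
INNER JOIN authors b ON a.author_id = b.id

Result:
title          | author
---------------+-------
Falling Leaves | Clark 
Stone Bridges  | Clark 
River Crossing | Wright
The Glass Key  | Hall  
Quiet Streets  | Baker 
The Old House  | Clark 
Distant Shores | Hall  
The Last Train | Baker 


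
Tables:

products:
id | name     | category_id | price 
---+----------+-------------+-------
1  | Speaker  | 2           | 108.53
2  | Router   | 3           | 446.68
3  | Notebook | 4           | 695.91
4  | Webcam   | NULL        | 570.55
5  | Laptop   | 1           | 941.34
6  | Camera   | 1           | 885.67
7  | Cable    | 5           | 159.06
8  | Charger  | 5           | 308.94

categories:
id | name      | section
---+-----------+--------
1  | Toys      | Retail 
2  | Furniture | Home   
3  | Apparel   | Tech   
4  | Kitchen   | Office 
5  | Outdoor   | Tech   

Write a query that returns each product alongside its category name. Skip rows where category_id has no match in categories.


INNER JOIN keeps only products rows whose category_id matches an id in categories. Walk through each product:
  - product 1 (Speaker): category_id=2 -> matches Furniture
  - product 2 (Router): category_id=3 -> matches Apparel
  - product 3 (Notebook): category_id=4 -> matches Kitchen
  - product 4 (Webcam): category_id=NULL, no match -> dropped
  - product 5 (Laptop): category_id=1 -> matches Toys
  - product 6 (Camera): category_id=1 -> matches Toys
  - product 7 (Cable): category_id=5 -> matches Outdoor
  - product 8 (Charger): category_id=5 -> matches Outdoor
So 1 of 8 rows is dropped.

SQL:
SELECT a.name, b.name AS category
FROM products a
INNER JOIN categories b ON a.category_id = b.id

Result:
name     | category 
---------+----------
Speaker  | Furniture
Router   | Apparel  
Notebook | Kitchen  
Laptop   | Toys     
Camera   | Toys     
Cable    | Outdoor  
Charger  | Outdoor  


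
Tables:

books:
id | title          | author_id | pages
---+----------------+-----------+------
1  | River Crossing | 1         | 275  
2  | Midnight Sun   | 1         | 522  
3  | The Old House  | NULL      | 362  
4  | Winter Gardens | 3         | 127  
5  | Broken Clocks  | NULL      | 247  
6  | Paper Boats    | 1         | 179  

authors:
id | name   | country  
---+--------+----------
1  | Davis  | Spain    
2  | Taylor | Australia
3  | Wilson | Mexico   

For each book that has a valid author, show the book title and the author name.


INNER JOIN keeps only books rows whose author_id matches an id in authors. Walk through each book:
  - book 1 (River Crossing): author_id=1 -> matches Davis
  - book 2 (Midnight Sun): author_id=1 -> matches Davis
  - book 3 (The Old House): author_id=NULL, no match -> dropped
  - book 4 (Winter Gardens): author_id=3 -> matches Wilson
  - book 5 (Broken Clocks): author_id=NULL, no match -> dropped
  - book 6 (Paper Boats): author_id=1 -> matches Davis
So 2 of 6 rows are dropped.

SQL:
SELECT a.title, b.name AS author
FROM books a
INNER JOIN authors b ON a.author_id = b.id

Result:
title          | author
---------------+-------
River Crossing | Davis 
Midnight Sun   | Davis 
Winter Gardens | Wilson
Paper Boats    | Davis 


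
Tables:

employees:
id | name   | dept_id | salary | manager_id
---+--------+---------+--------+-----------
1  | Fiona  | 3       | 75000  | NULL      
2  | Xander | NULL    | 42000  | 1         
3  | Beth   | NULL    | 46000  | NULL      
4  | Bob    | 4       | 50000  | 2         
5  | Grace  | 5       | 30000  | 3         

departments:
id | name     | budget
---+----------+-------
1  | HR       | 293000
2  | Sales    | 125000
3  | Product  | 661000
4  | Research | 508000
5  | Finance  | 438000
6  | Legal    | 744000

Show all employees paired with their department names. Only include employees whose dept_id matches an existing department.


INNER JOIN keeps only employees rows whose dept_id matches an id in departments. Walk through each employee:
  - employee 1 (Fiona): dept_id=3 -> matches Product
  - employee 2 (Xander): dept_id=NULL, no match -> dropped
  - employee 3 (Beth): dept_id=NULL, no match -> dropped
  - employee 4 (Bob): dept_id=4 -> matches Research
  - employee 5 (Grace): dept_id=5 -> matches Finance
So 2 of 5 rows are dropped.

SQL:
SELECT a.name, b.name AS department
FROM employees a
INNER JOIN departments b ON a.dept_id = b.id

Result:
name  | department
------+-----------
Fiona | Product   
Bob   | Research  
Grace | Finance   


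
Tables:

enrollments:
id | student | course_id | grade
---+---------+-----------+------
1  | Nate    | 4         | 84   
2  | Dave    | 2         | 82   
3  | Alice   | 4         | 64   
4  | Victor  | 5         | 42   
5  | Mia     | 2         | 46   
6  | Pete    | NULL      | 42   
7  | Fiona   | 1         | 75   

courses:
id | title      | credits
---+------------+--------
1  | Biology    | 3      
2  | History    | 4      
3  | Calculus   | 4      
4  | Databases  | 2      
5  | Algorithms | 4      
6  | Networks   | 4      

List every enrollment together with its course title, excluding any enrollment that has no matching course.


INNER JOIN keeps only enrollments rows whose course_id matches an id in courses. Walk through each enrollment:
  - enrollment 1 (Nate): course_id=4 -> matches Databases
  - enrollment 2 (Dave): course_id=2 -> matches History
  - enrollment 3 (Alice): course_id=4 -> matches Databases
  - enrollment 4 (Victor): course_id=5 -> matches Algorithms
  - enrollment 5 (Mia): course_id=2 -> matches History
  - enrollment 6 (Pete): course_id=NULL, no match -> dropped
  - enrollment 7 (Fiona): course_id=1 -> matches Biology
So 1 of 7 rows is dropped.

SQL:
SELECT a.student, b.title AS course
FROM enrollments a
INNER JOIN courses b ON a.course_id = b.id

Result:
student | course    
--------+-----------
Nate    | Databases 
Dave    | History   
Alice   | Databases 
Victor  | Algorithms
Mia     | History   
Fiona   | Biology   


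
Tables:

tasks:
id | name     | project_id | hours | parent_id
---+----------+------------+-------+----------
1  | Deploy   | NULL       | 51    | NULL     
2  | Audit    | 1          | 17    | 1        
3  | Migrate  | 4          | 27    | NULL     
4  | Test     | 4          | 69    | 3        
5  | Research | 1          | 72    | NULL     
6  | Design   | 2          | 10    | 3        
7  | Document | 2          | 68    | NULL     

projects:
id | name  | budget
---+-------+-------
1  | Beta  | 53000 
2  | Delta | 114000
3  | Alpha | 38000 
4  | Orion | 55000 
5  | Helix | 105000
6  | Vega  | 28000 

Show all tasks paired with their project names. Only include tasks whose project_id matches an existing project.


INNER JOIN keeps only tasks rows whose project_id matches an id in projects. Walk through each task:
  - task 1 (Deploy): project_id=NULL, no match -> dropped
  - task 2 (Audit): project_id=1 -> matches Beta
  - task 3 (Migrate): project_id=4 -> matches Orion
  - task 4 (Test): project_id=4 -> matches Orion
  - task 5 (Research): project_id=1 -> matches Beta
  - task 6 (Design): project_id=2 -> matches Delta
  - task 7 (Document): project_id=2 -> matches Delta
So 1 of 7 rows is dropped.

SQL:
SELECT a.name, b.name AS project
FROM tasks a
INNER JOIN projects b ON a.project_id = b.id

Result:
name     | project
---------+--------
Audit    | Beta   
Migrate  | Orion  
Test     | Orion  
Research | Beta   
Design   | Delta  
Document | Delta  


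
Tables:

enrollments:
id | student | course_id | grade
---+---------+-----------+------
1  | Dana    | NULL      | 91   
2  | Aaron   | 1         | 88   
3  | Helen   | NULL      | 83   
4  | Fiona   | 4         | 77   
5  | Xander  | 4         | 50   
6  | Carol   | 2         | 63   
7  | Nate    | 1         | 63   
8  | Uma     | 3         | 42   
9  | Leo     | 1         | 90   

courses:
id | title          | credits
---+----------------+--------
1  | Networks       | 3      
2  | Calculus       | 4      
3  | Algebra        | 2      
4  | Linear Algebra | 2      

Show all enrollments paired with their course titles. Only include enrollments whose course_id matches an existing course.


INNER JOIN keeps only enrollments rows whose course_id matches an id in courses. Walk through each enrollment:
  - enrollment 1 (Dana): course_id=NULL, no match -> dropped
  - enrollment 2 (Aaron): course_id=1 -> matches Networks
  - enrollment 3 (Helen): course_id=NULL, no match -> dropped
  - enrollment 4 (Fiona): course_id=4 -> matches Linear Algebra
  - enrollment 5 (Xander): course_id=4 -> matches Linear Algebra
  - enrollment 6 (Carol): course_id=2 -> matches Calculus
  - enrollment 7 (Nate): course_id=1 -> matches Networks
  - enrollment 8 (Uma): course_id=3 -> matches Algebra
  - enrollment 9 (Leo): course_id=1 -> matches Networks
So 2 of 9 rows are dropped.

SQL:
SELECT a.student, b.title AS course
FROM enrollments a
INNER JOIN courses b ON a.course_id = b.id

Result:
student | course        
--------+---------------
Aaron   | Networks      
Fiona   | Linear Algebra
Xander  | Linear Algebra
Carol   | Calculus      
Nate    | Networks      
Uma     | Algebra       
Leo     | Networks      


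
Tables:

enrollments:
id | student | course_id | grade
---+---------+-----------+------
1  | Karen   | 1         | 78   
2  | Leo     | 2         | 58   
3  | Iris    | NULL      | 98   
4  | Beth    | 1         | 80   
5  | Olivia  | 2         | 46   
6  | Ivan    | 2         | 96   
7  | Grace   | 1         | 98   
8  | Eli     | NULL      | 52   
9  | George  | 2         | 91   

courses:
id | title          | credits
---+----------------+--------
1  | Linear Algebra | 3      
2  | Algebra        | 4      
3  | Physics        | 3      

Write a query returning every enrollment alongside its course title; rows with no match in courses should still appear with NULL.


LEFT JOIN keeps every row from enrollments (the left table); where course_id has no match in courses, the course columns become NULL. Walk through each enrollment:
  - enrollment 1 (Karen): course_id=1 -> matches Linear Algebra
  - enrollment 2 (Leo): course_id=2 -> matches Algebra
  - enrollment 3 (Iris): course_id=NULL, no match -> kept with NULL
  - enrollment 4 (Beth): course_id=1 -> matches Linear Algebra
  - enrollment 5 (Olivia): course_id=2 -> matches Algebra
  - enrollment 6 (Ivan): course_id=2 -> matches Algebra
  - enrollment 7 (Grace): course_id=1 -> matches Linear Algebra
  - enrollment 8 (Eli): course_id=NULL, no match -> kept with NULL
  - enrollment 9 (George): course_id=2 -> matches Algebra
All 9 rows appear; 2 have NULL course.

SQL:
SELECT a.student, b.title AS course
FROM enrollments a
LEFT JOIN courses b ON a.course_id = b.id

Result:
student | course        
--------+---------------
Karen   | Linear Algebra
Leo     | Algebra       
Iris    | NULL          
Beth    | Linear Algebra
Olivia  | Algebra       
Ivan    | Algebra       
Grace   | Linear Algebra
Eli     | NULL          
George  | Algebra       


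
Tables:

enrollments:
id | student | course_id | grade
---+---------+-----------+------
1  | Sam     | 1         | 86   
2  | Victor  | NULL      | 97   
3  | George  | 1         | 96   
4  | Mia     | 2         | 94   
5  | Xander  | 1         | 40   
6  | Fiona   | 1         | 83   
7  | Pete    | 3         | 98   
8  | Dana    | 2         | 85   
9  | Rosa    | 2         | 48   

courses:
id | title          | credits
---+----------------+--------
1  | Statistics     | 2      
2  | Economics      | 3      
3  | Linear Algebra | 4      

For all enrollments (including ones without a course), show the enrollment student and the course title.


LEFT JOIN keeps every row from enrollments (the left table); where course_id has no match in courses, the course columns become NULL. Walk through each enrollment:
  - enrollment 1 (Sam): course_id=1 -> matches Statistics
  - enrollment 2 (Victor): course_id=NULL, no match -> kept with NULL
  - enrollment 3 (George): course_id=1 -> matches Statistics
  - enrollment 4 (Mia): course_id=2 -> matches Economics
  - enrollment 5 (Xander): course_id=1 -> matches Statistics
  - enrollment 6 (Fiona): course_id=1 -> matches Statistics
  - enrollment 7 (Pete): course_id=3 -> matches Linear Algebra
  - enrollment 8 (Dana): course_id=2 -> matches Economics
  - enrollment 9 (Rosa): course_id=2 -> matches Economics
All 9 rows appear; 1 has NULL course.

SQL:
SELECT a.student, b.title AS course
FROM enrollments a
LEFT JOIN courses b ON a.course_id = b.id

Result:
student | course        
--------+---------------
Sam     | Statistics    
Victor  | NULL          
George  | Statistics    
Mia     | Economics     
Xander  | Statistics    
Fiona   | Statistics    
Pete    | Linear Algebra
Dana    | Economics     
Rosa    | Economics     


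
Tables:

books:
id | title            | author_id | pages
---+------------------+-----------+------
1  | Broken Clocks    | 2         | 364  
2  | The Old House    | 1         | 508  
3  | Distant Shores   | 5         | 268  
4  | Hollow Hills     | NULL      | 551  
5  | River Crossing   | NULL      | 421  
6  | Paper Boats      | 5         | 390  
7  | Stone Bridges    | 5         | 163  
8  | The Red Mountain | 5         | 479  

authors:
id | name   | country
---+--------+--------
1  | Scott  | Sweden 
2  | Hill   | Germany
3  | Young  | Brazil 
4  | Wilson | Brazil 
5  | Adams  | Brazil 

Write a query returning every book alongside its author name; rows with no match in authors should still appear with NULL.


LEFT JOIN keeps every row from books (the left table); where author_id has no match in authors, the author columns become NULL. Walk through each book:
  - book 1 (Broken Clocks): author_id=2 -> matches Hill
  - book 2 (The Old House): author_id=1 -> matches Scott
  - book 3 (Distant Shores): author_id=5 -> matches Adams
  - book 4 (Hollow Hills): author_id=NULL, no match -> kept with NULL
  - book 5 (River Crossing): author_id=NULL, no match -> kept with NULL
  - book 6 (Paper Boats): author_id=5 -> matches Adams
  - book 7 (Stone Bridges): author_id=5 -> matches Adams
  - book 8 (The Red Mountain): author_id=5 -> matches Adams
All 8 rows appear; 2 have NULL author.

SQL:
SELECT a.title, b.name AS author
FROM books a
LEFT JOIN authors b ON a.author_id = b.id

Result:
title            | author
-----------------+-------
Broken Clocks    | Hill  
The Old House    | Scott 
Distant Shores   | Adams 
Hollow Hills     | NULL  
River Crossing   | NULL  
Paper Boats      | Adams 
Stone Bridges    | Adams 
The Red Mountain | Adams 
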